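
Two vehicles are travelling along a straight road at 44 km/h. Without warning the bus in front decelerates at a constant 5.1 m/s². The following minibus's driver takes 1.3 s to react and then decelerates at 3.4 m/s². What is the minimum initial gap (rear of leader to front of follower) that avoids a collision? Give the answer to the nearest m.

Minimum gap ≈ 23 m

44 km/h ÷ 3.6 = 12.2222 m/s.
Leader travels v²/(2a_L) = 149.382 / 10.200 = 14.645 m before stopping.
Follower covers v·t_r = 12.2222 × 1.3 = 15.889 m while reacting, then v²/(2a_F) = 149.382 / 6.800 = 21.968 m while braking, for a total of 15.889 + 21.968 = 37.857 m.
Since a_F ≤ a_L and the follower starts braking later, the follower is never slower than the leader, so the closest approach is when both have stopped.
Minimum gap = 37.857 − 14.645 = 23.212 m.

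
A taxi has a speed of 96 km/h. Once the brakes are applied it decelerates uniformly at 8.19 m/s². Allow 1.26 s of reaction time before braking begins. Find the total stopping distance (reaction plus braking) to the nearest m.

96 km/h ÷ 3.6 = 26.6667 m/s.
Reaction distance = v·t_r = 26.6667 × 1.26 = 33.600 m.
Braking distance = v²/(2a) = 26.6667² / (2 × 8.190) = 711.113 / 16.380 = 43.413 m.
Total = 33.600 + 43.413 = 77.013 m.

Total stopping distance ≈ 77 m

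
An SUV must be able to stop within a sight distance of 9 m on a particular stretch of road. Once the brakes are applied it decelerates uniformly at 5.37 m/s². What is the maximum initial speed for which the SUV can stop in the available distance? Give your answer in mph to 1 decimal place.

v²/(2a) = d ⇒ v = √(2 × 5.370 × 9) = √96.66 = 9.8316 m/s.
9.8316 m/s ÷ 0.44704 = 21.993 mph.

Maximum speed ≈ 22.0 mph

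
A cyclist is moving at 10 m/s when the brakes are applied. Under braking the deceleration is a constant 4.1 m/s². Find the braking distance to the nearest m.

Braking distance ≈ 12 m

Braking distance = v²/(2a) = 10.0000² / (2 × 4.100) = 100.000 / 8.200 = 12.195 m.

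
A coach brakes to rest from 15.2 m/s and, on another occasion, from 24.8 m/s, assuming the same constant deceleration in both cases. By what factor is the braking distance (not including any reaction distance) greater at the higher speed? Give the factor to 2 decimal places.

Factor ≈ 2.66

Braking distance d = v²/(2a), so with a fixed, d ∝ v².
Factor = (24.8/15.2)² = 1.6316² = 2.6621.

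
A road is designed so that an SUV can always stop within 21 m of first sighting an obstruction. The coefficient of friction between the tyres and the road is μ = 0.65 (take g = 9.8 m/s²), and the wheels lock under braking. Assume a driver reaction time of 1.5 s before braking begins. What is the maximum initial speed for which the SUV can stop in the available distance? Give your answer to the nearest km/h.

Maximum speed ≈ 34 km/h

a = μg = 0.65 × 9.8 = 6.370 m/s².
Stopping distance: v·t_r + v²/(2a) = 21 with t_r = 1.5 s and a = 6.370 m/s².
So v² + 19.110 v − 267.54 = 0.
Positive root: v = −a·t_r + √((a·t_r)² + 2a·d) = −9.555 + √(91.298 + 267.54) = 9.3880 m/s.
9.3880 m/s × 3.6 = 33.797 km/h.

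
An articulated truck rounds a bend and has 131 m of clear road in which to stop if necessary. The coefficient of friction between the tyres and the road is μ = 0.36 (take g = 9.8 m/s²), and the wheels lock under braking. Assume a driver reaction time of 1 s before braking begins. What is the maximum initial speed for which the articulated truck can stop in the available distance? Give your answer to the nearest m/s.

a = μg = 0.36 × 9.8 = 3.528 m/s².
Stopping distance: v·t_r + v²/(2a) = 131 with t_r = 1 s and a = 3.528 m/s².
So v² + 7.056 v − 924.34 = 0.
Positive root: v = −a·t_r + √((a·t_r)² + 2a·d) = −3.528 + √(12.447 + 924.34) = 27.0790 m/s.

Maximum speed ≈ 27 m/s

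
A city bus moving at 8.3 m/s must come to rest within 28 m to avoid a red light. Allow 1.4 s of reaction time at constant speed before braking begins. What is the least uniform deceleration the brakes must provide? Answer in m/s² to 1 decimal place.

Distance covered during reaction = 8.3000 × 1.4 = 11.620 m.
Distance available for braking: 28 − 11.620 = 16.380 m.
v² = 2a·d ⇒ a = v²/(2d) = 8.3000² / (2 × 16.380) = 68.890 / 32.760 = 2.1029 m/s².

Required deceleration ≈ 2.1 m/s²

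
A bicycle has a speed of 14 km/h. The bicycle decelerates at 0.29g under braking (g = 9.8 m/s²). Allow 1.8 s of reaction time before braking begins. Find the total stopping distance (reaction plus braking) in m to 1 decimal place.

14 km/h ÷ 3.6 = 3.8889 m/s.
a = 0.29 × 9.8 = 2.842 m/s².
Reaction distance = v·t_r = 3.8889 × 1.8 = 7.000 m.
Braking distance = v²/(2a) = 3.8889² / (2 × 2.842) = 15.124 / 5.684 = 2.661 m.
Total = 7.000 + 2.661 = 9.661 m.

Total stopping distance ≈ 9.7 m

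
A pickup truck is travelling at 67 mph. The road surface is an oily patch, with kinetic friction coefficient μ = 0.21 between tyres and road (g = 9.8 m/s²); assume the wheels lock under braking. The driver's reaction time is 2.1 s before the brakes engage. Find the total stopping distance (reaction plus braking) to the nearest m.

Total stopping distance ≈ 281 m

67 mph × 0.44704 = 29.9517 m/s.
a = μg = 0.21 × 9.8 = 2.058 m/s².
Reaction distance = v·t_r = 29.9517 × 2.1 = 62.899 m.
Braking distance = v²/(2a) = 29.9517² / (2 × 2.058) = 897.104 / 4.116 = 217.955 m.
Total = 62.899 + 217.955 = 280.854 m.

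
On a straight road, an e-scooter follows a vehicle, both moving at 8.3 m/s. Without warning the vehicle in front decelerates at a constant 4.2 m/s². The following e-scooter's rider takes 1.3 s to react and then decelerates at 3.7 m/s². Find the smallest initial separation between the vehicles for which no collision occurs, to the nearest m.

Minimum gap ≈ 12 m

Leader travels v²/(2a_L) = 68.890 / 8.400 = 8.201 m before stopping.
Follower covers v·t_r = 8.3000 × 1.3 = 10.790 m while reacting, then v²/(2a_F) = 68.890 / 7.400 = 9.309 m while braking, for a total of 10.790 + 9.309 = 20.099 m.
Since a_F ≤ a_L and the follower starts braking later, the follower is never slower than the leader, so the closest approach is when both have stopped.
Minimum gap = 20.099 − 8.201 = 11.898 m.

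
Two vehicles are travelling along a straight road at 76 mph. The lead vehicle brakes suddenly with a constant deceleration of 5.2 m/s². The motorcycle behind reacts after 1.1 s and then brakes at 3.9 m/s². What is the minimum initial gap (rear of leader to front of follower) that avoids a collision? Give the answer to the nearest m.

Minimum gap ≈ 74 m

76 mph × 0.44704 = 33.9750 m/s.
Leader travels v²/(2a_L) = 1154.301 / 10.400 = 110.990 m before stopping.
Follower covers v·t_r = 33.9750 × 1.1 = 37.373 m while reacting, then v²/(2a_F) = 1154.301 / 7.800 = 147.987 m while braking, for a total of 37.373 + 147.987 = 185.360 m.
Since a_F ≤ a_L and the follower starts braking later, the follower is never slower than the leader, so the closest approach is when both have stopped.
Minimum gap = 185.360 − 110.990 = 74.370 m.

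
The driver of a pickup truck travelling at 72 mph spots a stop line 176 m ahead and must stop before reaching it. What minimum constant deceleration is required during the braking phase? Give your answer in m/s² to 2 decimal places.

72 mph × 0.44704 = 32.1869 m/s.
v² = 2a·d ⇒ a = v²/(2d) = 32.1869² / (2 × 176.000) = 1035.997 / 352.000 = 2.9432 m/s².

Required deceleration ≈ 2.94 m/s²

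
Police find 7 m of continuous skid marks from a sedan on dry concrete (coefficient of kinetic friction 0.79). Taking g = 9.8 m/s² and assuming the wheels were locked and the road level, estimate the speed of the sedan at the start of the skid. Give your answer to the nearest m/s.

Deceleration a = μg = 0.79 × 9.8 = 7.742 m/s².
v = √(2a·d) = √(2 × 7.742 × 7) = √108.388 = 10.4110 m/s.

Initial speed ≈ 10 m/s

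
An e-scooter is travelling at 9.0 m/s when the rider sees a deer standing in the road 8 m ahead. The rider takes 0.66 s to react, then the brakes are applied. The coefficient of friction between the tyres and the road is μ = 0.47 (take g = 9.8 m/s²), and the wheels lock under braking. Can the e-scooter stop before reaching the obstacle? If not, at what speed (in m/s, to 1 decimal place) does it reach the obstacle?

No — it strikes the obstacle at 7.9 m/s

a = μg = 0.47 × 9.8 = 4.606 m/s².
Reaction distance = 9.0000 × 0.66 = 5.940 m.
Braking distance needed to stop: v²/(2a) = 81.000 / 9.212 = 8.793 m, so total needed = 5.940 + 8.793 = 14.733 m > 8 m — it cannot stop.
Distance remaining when braking begins: 8 − 5.940 = 2.060 m.
v² = v₀² − 2a·d = 81.000 − 2 × 4.606 × 2.060 = 62.023 m²/s².
v = √62.023 = 7.875 m/s.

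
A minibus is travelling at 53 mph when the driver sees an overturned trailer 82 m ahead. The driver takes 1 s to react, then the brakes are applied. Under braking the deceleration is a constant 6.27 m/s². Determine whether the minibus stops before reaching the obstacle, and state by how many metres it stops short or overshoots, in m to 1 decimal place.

53 mph × 0.44704 = 23.6931 m/s.
Reaction distance = 23.6931 × 1 = 23.693 m.
Braking distance = v²/(2a) = 561.363 / 12.540 = 44.766 m.
Total stopping distance = 23.693 + 44.766 = 68.459 m, vs 82 m available — it stops with 82 − 68.459 = 13.541 m to spare.

Yes — it stops 13.5 m short of the obstacle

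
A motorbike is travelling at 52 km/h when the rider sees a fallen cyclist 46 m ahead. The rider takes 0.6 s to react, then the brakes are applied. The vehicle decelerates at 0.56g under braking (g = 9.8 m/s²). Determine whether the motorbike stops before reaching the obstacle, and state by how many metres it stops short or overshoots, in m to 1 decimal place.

Yes — it stops 18.3 m short of the obstacle

52 km/h ÷ 3.6 = 14.4444 m/s.
a = 0.56 × 9.8 = 5.488 m/s².
Reaction distance = 14.4444 × 0.6 = 8.667 m.
Braking distance = v²/(2a) = 208.641 / 10.976 = 19.009 m.
Total stopping distance = 8.667 + 19.009 = 27.676 m, vs 46 m available — it stops with 46 − 27.676 = 18.324 m to spare.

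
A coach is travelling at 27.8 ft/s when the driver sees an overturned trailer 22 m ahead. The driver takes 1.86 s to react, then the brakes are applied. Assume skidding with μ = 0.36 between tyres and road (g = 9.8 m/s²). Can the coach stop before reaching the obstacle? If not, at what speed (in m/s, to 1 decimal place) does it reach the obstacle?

27.8 ft/s × 0.3048 = 8.4734 m/s.
a = μg = 0.36 × 9.8 = 3.528 m/s².
Reaction distance = 8.4734 × 1.86 = 15.761 m.
Braking distance needed to stop: v²/(2a) = 71.799 / 7.056 = 10.176 m, so total needed = 15.761 + 10.176 = 25.937 m > 22 m — it cannot stop.
Distance remaining when braking begins: 22 − 15.761 = 6.239 m.
v² = v₀² − 2a·d = 71.799 − 2 × 3.528 × 6.239 = 27.777 m²/s².
v = √27.777 = 5.270 m/s.

No — it strikes the obstacle at 5.3 m/s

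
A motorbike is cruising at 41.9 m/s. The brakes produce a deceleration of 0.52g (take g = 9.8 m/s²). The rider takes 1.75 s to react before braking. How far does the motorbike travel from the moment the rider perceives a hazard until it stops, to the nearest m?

a = 0.52 × 9.8 = 5.096 m/s².
Reaction distance = v·t_r = 41.9000 × 1.75 = 73.325 m.
Braking distance = v²/(2a) = 41.9000² / (2 × 5.096) = 1755.610 / 10.192 = 172.254 m.
Total = 73.325 + 172.254 = 245.579 m.

Total stopping distance ≈ 246 m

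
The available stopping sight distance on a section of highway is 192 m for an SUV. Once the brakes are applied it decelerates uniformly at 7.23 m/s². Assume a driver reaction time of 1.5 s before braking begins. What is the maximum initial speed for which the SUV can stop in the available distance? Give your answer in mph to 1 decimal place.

Maximum speed ≈ 96.1 mph

Stopping distance: v·t_r + v²/(2a) = 192 with t_r = 1.5 s and a = 7.230 m/s².
So v² + 21.690 v − 2776.32 = 0.
Positive root: v = −a·t_r + √((a·t_r)² + 2a·d) = −10.845 + √(117.614 + 2776.32) = 42.9503 m/s.
42.9503 m/s ÷ 0.44704 = 96.077 mph.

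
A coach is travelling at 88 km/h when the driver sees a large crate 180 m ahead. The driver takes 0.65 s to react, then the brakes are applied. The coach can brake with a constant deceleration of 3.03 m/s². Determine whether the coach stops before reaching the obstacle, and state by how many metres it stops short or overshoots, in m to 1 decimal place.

88 km/h ÷ 3.6 = 24.4444 m/s.
Reaction distance = 24.4444 × 0.65 = 15.889 m.
Braking distance = v²/(2a) = 597.529 / 6.060 = 98.602 m.
Total stopping distance = 15.889 + 98.602 = 114.491 m, vs 180 m available — it stops with 180 − 114.491 = 65.509 m to spare.

Yes — it stops 65.5 m short of the obstacle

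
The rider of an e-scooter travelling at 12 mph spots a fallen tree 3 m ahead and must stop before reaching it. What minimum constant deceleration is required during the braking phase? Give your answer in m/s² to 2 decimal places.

12 mph × 0.44704 = 5.3645 m/s.
v² = 2a·d ⇒ a = v²/(2d) = 5.3645² / (2 × 3.000) = 28.778 / 6.000 = 4.7963 m/s².

Required deceleration ≈ 4.80 m/s²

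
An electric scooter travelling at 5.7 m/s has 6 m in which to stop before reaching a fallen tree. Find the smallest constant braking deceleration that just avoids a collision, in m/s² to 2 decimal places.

v² = 2a·d ⇒ a = v²/(2d) = 5.7000² / (2 × 6.000) = 32.490 / 12.000 = 2.7075 m/s².

Required deceleration ≈ 2.71 m/s²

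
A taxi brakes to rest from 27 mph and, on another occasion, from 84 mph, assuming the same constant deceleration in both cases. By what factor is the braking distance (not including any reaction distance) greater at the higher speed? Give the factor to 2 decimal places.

Factor ≈ 9.68

Braking distance d = v²/(2a), so with a fixed, d ∝ v².
Factor = (84/27)² = 3.1111² = 9.6789.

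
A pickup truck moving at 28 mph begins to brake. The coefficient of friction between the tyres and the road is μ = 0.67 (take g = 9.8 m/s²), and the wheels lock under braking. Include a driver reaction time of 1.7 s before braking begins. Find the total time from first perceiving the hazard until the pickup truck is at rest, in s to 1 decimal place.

28 mph × 0.44704 = 12.5171 m/s.
a = μg = 0.67 × 9.8 = 6.566 m/s².
Braking time = v/a = 12.5171 / 6.566 = 1.906 s.
Total = 1.7 + 1.906 = 3.606 s.

Total time ≈ 3.6 s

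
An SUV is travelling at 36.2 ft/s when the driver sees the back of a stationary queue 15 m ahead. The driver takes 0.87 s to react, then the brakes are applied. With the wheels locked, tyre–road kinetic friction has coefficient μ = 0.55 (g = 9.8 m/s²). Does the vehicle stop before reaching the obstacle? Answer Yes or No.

No

36.2 ft/s × 0.3048 = 11.0338 m/s.
a = μg = 0.55 × 9.8 = 5.390 m/s².
Reaction distance = 11.0338 × 0.87 = 9.599 m.
Braking distance = v²/(2a) = 121.745 / 10.780 = 11.294 m.
Total stopping distance = 9.599 + 11.294 = 20.893 m, vs 15 m available — it cannot stop in time and overshoots by 20.893 − 15 = 5.893 m.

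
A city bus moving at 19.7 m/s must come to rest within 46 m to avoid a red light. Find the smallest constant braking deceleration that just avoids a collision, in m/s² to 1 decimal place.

v² = 2a·d ⇒ a = v²/(2d) = 19.7000² / (2 × 46.000) = 388.090 / 92.000 = 4.2184 m/s².

Required deceleration ≈ 4.2 m/s²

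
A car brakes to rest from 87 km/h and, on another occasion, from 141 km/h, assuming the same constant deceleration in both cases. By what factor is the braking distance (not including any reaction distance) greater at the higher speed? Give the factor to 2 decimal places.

Braking distance d = v²/(2a), so with a fixed, d ∝ v².
Factor = (141/87)² = 1.6207² = 2.6267.

Factor ≈ 2.63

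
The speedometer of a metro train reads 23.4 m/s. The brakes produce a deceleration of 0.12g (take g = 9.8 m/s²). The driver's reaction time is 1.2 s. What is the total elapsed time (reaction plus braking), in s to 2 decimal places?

a = 0.12 × 9.8 = 1.176 m/s².
Braking time = v/a = 23.4000 / 1.176 = 19.898 s.
Total = 1.2 + 19.898 = 21.098 s.

Total time ≈ 21.10 s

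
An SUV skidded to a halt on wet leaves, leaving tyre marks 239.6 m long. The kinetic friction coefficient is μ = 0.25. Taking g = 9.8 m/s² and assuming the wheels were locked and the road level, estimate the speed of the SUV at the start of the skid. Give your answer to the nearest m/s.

Initial speed ≈ 34 m/s

Deceleration a = μg = 0.25 × 9.8 = 2.450 m/s².
v = √(2a·d) = √(2 × 2.450 × 239.6) = √1174.040 = 34.2643 m/s.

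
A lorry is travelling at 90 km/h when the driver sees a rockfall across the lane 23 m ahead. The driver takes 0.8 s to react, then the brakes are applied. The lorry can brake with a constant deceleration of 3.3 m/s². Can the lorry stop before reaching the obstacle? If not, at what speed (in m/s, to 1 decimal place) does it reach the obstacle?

No — it strikes the obstacle at 24.6 m/s

90 km/h ÷ 3.6 = 25.0000 m/s.
Reaction distance = 25.0000 × 0.8 = 20.000 m.
Braking distance needed to stop: v²/(2a) = 625.000 / 6.600 = 94.697 m, so total needed = 20.000 + 94.697 = 114.697 m > 23 m — it cannot stop.
Distance remaining when braking begins: 23 − 20.000 = 3.000 m.
v² = v₀² − 2a·d = 625.000 − 2 × 3.300 × 3.000 = 605.200 m²/s².
v = √605.200 = 24.601 m/s.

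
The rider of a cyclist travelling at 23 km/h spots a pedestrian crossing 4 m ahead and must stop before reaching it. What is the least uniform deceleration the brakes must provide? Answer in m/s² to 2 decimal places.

Required deceleration ≈ 5.10 m/s²

23 km/h ÷ 3.6 = 6.3889 m/s.
v² = 2a·d ⇒ a = v²/(2d) = 6.3889² / (2 × 4.000) = 40.818 / 8.000 = 5.1022 m/s².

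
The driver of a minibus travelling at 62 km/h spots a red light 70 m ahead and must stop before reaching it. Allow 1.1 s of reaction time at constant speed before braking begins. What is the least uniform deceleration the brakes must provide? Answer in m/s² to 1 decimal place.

Required deceleration ≈ 2.9 m/s²

62 km/h ÷ 3.6 = 17.2222 m/s.
Distance covered during reaction = 17.2222 × 1.1 = 18.944 m.
Distance available for braking: 70 − 18.944 = 51.056 m.
v² = 2a·d ⇒ a = v²/(2d) = 17.2222² / (2 × 51.056) = 296.604 / 102.112 = 2.9047 m/s².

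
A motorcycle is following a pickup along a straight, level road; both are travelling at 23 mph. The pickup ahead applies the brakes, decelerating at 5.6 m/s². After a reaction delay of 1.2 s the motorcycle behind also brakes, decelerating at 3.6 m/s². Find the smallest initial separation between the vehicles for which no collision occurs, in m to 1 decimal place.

23 mph × 0.44704 = 10.2819 m/s.
Leader travels v²/(2a_L) = 105.717 / 11.200 = 9.439 m before stopping.
Follower covers v·t_r = 10.2819 × 1.2 = 12.338 m while reacting, then v²/(2a_F) = 105.717 / 7.200 = 14.683 m while braking, for a total of 12.338 + 14.683 = 27.021 m.
Since a_F ≤ a_L and the follower starts braking later, the follower is never slower than the leader, so the closest approach is when both have stopped.
Minimum gap = 27.021 − 9.439 = 17.582 m.

Minimum gap ≈ 17.6 m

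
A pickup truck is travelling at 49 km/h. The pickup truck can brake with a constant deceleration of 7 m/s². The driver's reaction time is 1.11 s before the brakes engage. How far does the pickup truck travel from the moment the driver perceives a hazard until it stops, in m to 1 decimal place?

49 km/h ÷ 3.6 = 13.6111 m/s.
Reaction distance = v·t_r = 13.6111 × 1.11 = 15.108 m.
Braking distance = v²/(2a) = 13.6111² / (2 × 7.000) = 185.262 / 14.000 = 13.233 m.
Total = 15.108 + 13.233 = 28.341 m.

Total stopping distance ≈ 28.3 m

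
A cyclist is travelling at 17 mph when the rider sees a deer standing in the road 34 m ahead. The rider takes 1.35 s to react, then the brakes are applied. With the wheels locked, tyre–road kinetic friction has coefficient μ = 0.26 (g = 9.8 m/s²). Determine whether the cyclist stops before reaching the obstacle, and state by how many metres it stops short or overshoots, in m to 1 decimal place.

17 mph × 0.44704 = 7.5997 m/s.
a = μg = 0.26 × 9.8 = 2.548 m/s².
Reaction distance = 7.5997 × 1.35 = 10.260 m.
Braking distance = v²/(2a) = 57.755 / 5.096 = 11.333 m.
Total stopping distance = 10.260 + 11.333 = 21.593 m, vs 34 m available — it stops with 34 − 21.593 = 12.407 m to spare.

Yes — it stops 12.4 m short of the obstacle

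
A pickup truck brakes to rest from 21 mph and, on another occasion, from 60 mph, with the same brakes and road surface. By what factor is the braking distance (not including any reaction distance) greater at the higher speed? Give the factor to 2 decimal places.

Braking distance d = v²/(2a), so with a fixed, d ∝ v².
Factor = (60/21)² = 2.8571² = 8.1630.

Factor ≈ 8.16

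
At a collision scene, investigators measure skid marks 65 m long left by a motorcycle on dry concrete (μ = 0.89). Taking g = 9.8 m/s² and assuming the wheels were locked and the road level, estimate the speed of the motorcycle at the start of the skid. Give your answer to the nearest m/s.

Initial speed ≈ 34 m/s

Deceleration a = μg = 0.89 × 9.8 = 8.722 m/s².
v = √(2a·d) = √(2 × 8.722 × 65) = √1133.860 = 33.6728 m/s.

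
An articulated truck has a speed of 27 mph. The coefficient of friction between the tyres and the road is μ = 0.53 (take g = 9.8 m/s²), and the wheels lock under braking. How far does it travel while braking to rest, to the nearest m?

27 mph × 0.44704 = 12.0701 m/s.
a = μg = 0.53 × 9.8 = 5.194 m/s².
Braking distance = v²/(2a) = 12.0701² / (2 × 5.194) = 145.687 / 10.388 = 14.025 m.

Braking distance ≈ 14 m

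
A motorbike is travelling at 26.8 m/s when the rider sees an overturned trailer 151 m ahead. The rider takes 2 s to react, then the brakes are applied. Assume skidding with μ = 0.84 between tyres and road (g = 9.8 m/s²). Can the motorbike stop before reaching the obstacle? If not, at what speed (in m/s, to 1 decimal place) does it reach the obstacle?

a = μg = 0.84 × 9.8 = 8.232 m/s².
Reaction distance = 26.8000 × 2 = 53.600 m.
Braking distance = v²/(2a) = 718.240 / 16.464 = 43.625 m.
Total stopping distance = 53.600 + 43.625 = 97.225 m, vs 151 m available — it stops with 151 − 97.225 = 53.775 m to spare.

Yes — it stops about 53.8 m short of the obstacle, so it never reaches it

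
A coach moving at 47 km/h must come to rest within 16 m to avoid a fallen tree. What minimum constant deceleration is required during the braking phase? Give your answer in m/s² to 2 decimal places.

Required deceleration ≈ 5.33 m/s²

47 km/h ÷ 3.6 = 13.0556 m/s.
v² = 2a·d ⇒ a = v²/(2d) = 13.0556² / (2 × 16.000) = 170.449 / 32.000 = 5.3265 m/s².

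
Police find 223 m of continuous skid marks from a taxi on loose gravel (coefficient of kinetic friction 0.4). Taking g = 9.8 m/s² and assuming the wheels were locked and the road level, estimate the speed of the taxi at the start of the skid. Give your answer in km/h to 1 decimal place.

Initial speed ≈ 150.5 km/h

Deceleration a = μg = 0.4 × 9.8 = 3.920 m/s².
v = √(2a·d) = √(2 × 3.920 × 223) = √1748.320 = 41.8129 m/s.
= 41.8129 × 3.6 = 150.526 km/h.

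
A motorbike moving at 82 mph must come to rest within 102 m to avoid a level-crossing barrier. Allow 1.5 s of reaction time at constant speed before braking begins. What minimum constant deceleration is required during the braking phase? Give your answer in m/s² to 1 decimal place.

82 mph × 0.44704 = 36.6573 m/s.
Distance covered during reaction = 36.6573 × 1.5 = 54.986 m.
Distance available for braking: 102 − 54.986 = 47.014 m.
v² = 2a·d ⇒ a = v²/(2d) = 36.6573² / (2 × 47.014) = 1343.758 / 94.028 = 14.2910 m/s².

Required deceleration ≈ 14.3 m/s²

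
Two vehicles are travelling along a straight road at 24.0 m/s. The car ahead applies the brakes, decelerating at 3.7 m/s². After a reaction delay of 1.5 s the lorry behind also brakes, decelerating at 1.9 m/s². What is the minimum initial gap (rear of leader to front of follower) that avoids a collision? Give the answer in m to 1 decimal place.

Leader travels v²/(2a_L) = 576.000 / 7.400 = 77.838 m before stopping.
Follower covers v·t_r = 24.0000 × 1.5 = 36.000 m while reacting, then v²/(2a_F) = 576.000 / 3.800 = 151.579 m while braking, for a total of 36.000 + 151.579 = 187.579 m.
Since a_F ≤ a_L and the follower starts braking later, the follower is never slower than the leader, so the closest approach is when both have stopped.
Minimum gap = 187.579 − 77.838 = 109.741 m.

Minimum gap ≈ 109.7 m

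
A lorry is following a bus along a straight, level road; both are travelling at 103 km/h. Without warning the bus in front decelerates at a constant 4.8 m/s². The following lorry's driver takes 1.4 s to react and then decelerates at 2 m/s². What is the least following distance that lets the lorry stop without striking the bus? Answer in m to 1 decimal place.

103 km/h ÷ 3.6 = 28.6111 m/s.
Leader travels v²/(2a_L) = 818.595 / 9.600 = 85.270 m before stopping.
Follower covers v·t_r = 28.6111 × 1.4 = 40.056 m while reacting, then v²/(2a_F) = 818.595 / 4.000 = 204.649 m while braking, for a total of 40.056 + 204.649 = 244.705 m.
Since a_F ≤ a_L and the follower starts braking later, the follower is never slower than the leader, so the closest approach is when both have stopped.
Minimum gap = 244.705 − 85.270 = 159.435 m.

Minimum gap ≈ 159.4 m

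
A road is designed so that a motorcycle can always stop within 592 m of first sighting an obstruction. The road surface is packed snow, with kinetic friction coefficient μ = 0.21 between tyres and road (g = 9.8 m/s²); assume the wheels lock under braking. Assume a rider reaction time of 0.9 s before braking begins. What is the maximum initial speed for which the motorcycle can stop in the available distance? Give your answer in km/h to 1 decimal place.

Maximum speed ≈ 171.2 km/h

a = μg = 0.21 × 9.8 = 2.058 m/s².
Stopping distance: v·t_r + v²/(2a) = 592 with t_r = 0.9 s and a = 2.058 m/s².
So v² + 3.704 v − 2436.67 = 0.
Positive root: v = −a·t_r + √((a·t_r)² + 2a·d) = −1.852 + √(3.430 + 2436.67) = 47.5454 m/s.
47.5454 m/s × 3.6 = 171.163 km/h.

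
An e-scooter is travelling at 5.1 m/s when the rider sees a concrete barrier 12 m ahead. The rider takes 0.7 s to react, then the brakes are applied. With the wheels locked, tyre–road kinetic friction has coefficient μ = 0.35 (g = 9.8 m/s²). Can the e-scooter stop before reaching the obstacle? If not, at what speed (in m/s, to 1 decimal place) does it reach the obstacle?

Yes — it stops about 4.6 m short of the obstacle, so it never reaches it

a = μg = 0.35 × 9.8 = 3.430 m/s².
Reaction distance = 5.1000 × 0.7 = 3.570 m.
Braking distance = v²/(2a) = 26.010 / 6.860 = 3.792 m.
Total stopping distance = 3.570 + 3.792 = 7.362 m, vs 12 m available — it stops with 12 − 7.362 = 4.638 m to spare.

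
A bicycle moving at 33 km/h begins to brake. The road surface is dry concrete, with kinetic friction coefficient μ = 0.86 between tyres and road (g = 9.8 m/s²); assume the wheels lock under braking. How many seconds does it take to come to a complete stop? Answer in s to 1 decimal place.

33 km/h ÷ 3.6 = 9.1667 m/s.
a = μg = 0.86 × 9.8 = 8.428 m/s².
Braking time = v/a = 9.1667 / 8.428 = 1.088 s.

Braking time ≈ 1.1 s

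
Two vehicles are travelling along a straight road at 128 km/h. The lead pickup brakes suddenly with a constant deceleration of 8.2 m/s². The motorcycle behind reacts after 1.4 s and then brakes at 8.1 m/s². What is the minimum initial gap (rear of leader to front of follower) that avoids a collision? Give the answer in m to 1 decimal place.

128 km/h ÷ 3.6 = 35.5556 m/s.
Leader travels v²/(2a_L) = 1264.201 / 16.400 = 77.085 m before stopping.
Follower covers v·t_r = 35.5556 × 1.4 = 49.778 m while reacting, then v²/(2a_F) = 1264.201 / 16.200 = 78.037 m while braking, for a total of 49.778 + 78.037 = 127.815 m.
Since a_F ≤ a_L and the follower starts braking later, the follower is never slower than the leader, so the closest approach is when both have stopped.
Minimum gap = 127.815 − 77.085 = 50.730 m.

Minimum gap ≈ 50.7 m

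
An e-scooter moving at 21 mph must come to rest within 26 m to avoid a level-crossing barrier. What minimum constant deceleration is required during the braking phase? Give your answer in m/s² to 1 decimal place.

21 mph × 0.44704 = 9.3878 m/s.
v² = 2a·d ⇒ a = v²/(2d) = 9.3878² / (2 × 26.000) = 88.131 / 52.000 = 1.6948 m/s².

Required deceleration ≈ 1.7 m/s²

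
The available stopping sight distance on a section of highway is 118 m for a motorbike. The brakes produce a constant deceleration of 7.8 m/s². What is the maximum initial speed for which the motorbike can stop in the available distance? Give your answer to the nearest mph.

Maximum speed ≈ 96 mph

v²/(2a) = d ⇒ v = √(2 × 7.800 × 118) = √1840.80 = 42.9045 m/s.
42.9045 m/s ÷ 0.44704 = 95.975 mph.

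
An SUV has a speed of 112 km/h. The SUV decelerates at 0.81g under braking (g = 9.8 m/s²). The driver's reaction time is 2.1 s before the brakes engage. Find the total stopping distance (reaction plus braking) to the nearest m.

Total stopping distance ≈ 126 m

112 km/h ÷ 3.6 = 31.1111 m/s.
a = 0.81 × 9.8 = 7.938 m/s².
Reaction distance = v·t_r = 31.1111 × 2.1 = 65.333 m.
Braking distance = v²/(2a) = 31.1111² / (2 × 7.938) = 967.901 / 15.876 = 60.966 m.
Total = 65.333 + 60.966 = 126.299 m.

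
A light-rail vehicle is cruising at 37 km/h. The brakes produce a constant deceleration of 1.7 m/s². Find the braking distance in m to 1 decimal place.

Braking distance ≈ 31.1 m

37 km/h ÷ 3.6 = 10.2778 m/s.
Braking distance = v²/(2a) = 10.2778² / (2 × 1.700) = 105.633 / 3.400 = 31.069 m.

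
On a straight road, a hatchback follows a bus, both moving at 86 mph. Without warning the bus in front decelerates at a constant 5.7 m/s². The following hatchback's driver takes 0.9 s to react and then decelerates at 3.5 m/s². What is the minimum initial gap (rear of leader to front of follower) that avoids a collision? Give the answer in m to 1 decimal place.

86 mph × 0.44704 = 38.4454 m/s.
Leader travels v²/(2a_L) = 1478.049 / 11.400 = 129.653 m before stopping.
Follower covers v·t_r = 38.4454 × 0.9 = 34.601 m while reacting, then v²/(2a_F) = 1478.049 / 7.000 = 211.150 m while braking, for a total of 34.601 + 211.150 = 245.751 m.
Since a_F ≤ a_L and the follower starts braking later, the follower is never slower than the leader, so the closest approach is when both have stopped.
Minimum gap = 245.751 − 129.653 = 116.098 m.

Minimum gap ≈ 116.1 m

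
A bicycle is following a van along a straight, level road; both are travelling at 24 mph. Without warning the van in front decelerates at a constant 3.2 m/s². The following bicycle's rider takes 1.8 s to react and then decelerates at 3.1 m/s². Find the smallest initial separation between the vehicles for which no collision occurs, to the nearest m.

Minimum gap ≈ 20 m

24 mph × 0.44704 = 10.7290 m/s.
Leader travels v²/(2a_L) = 115.111 / 6.400 = 17.986 m before stopping.
Follower covers v·t_r = 10.7290 × 1.8 = 19.312 m while reacting, then v²/(2a_F) = 115.111 / 6.200 = 18.566 m while braking, for a total of 19.312 + 18.566 = 37.878 m.
Since a_F ≤ a_L and the follower starts braking later, the follower is never slower than the leader, so the closest approach is when both have stopped.
Minimum gap = 37.878 − 17.986 = 19.892 m.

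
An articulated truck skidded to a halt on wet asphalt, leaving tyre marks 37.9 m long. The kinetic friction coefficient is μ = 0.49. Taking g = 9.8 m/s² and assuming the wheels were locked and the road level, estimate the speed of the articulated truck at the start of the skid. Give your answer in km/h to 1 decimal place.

Deceleration a = μg = 0.49 × 9.8 = 4.802 m/s².
v = √(2a·d) = √(2 × 4.802 × 37.9) = √363.992 = 19.0786 m/s.
= 19.0786 × 3.6 = 68.683 km/h.

Initial speed ≈ 68.7 km/h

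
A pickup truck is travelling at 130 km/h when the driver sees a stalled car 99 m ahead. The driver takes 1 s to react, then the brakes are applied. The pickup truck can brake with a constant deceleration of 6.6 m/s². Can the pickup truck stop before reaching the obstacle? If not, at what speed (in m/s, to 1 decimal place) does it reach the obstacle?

130 km/h ÷ 3.6 = 36.1111 m/s.
Reaction distance = 36.1111 × 1 = 36.111 m.
Braking distance needed to stop: v²/(2a) = 1304.012 / 13.200 = 98.789 m, so total needed = 36.111 + 98.789 = 134.900 m > 99 m — it cannot stop.
Distance remaining when braking begins: 99 − 36.111 = 62.889 m.
v² = v₀² − 2a·d = 1304.012 − 2 × 6.600 × 62.889 = 473.877 m²/s².
v = √473.877 = 21.769 m/s.

No — it strikes the obstacle at 21.8 m/s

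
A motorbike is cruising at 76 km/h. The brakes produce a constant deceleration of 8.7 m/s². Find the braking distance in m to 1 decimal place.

76 km/h ÷ 3.6 = 21.1111 m/s.
Braking distance = v²/(2a) = 21.1111² / (2 × 8.700) = 445.679 / 17.400 = 25.614 m.

Braking distance ≈ 25.6 m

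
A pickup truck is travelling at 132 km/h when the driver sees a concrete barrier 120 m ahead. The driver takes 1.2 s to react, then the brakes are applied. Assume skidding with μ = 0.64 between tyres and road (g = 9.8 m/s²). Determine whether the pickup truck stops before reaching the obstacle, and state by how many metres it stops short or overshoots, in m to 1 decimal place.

No — it overshoots by 31.2 m

132 km/h ÷ 3.6 = 36.6667 m/s.
a = μg = 0.64 × 9.8 = 6.272 m/s².
Reaction distance = 36.6667 × 1.2 = 44.000 m.
Braking distance = v²/(2a) = 1344.447 / 12.544 = 107.178 m.
Total stopping distance = 44.000 + 107.178 = 151.178 m, vs 120 m available — it cannot stop in time and overshoots by 151.178 − 120 = 31.178 m.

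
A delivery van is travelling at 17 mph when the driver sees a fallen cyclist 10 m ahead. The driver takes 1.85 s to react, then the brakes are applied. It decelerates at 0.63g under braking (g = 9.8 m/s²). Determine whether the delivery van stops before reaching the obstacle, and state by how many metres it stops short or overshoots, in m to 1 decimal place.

No — it overshoots by 8.7 m

17 mph × 0.44704 = 7.5997 m/s.
a = 0.63 × 9.8 = 6.174 m/s².
Reaction distance = 7.5997 × 1.85 = 14.059 m.
Braking distance = v²/(2a) = 57.755 / 12.348 = 4.677 m.
Total stopping distance = 14.059 + 4.677 = 18.736 m, vs 10 m available — it cannot stop in time and overshoots by 18.736 − 10 = 8.736 m.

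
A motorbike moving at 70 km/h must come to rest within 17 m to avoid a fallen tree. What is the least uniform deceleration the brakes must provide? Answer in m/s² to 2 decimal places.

Required deceleration ≈ 11.12 m/s²

70 km/h ÷ 3.6 = 19.4444 m/s.
v² = 2a·d ⇒ a = v²/(2d) = 19.4444² / (2 × 17.000) = 378.085 / 34.000 = 11.1201 m/s².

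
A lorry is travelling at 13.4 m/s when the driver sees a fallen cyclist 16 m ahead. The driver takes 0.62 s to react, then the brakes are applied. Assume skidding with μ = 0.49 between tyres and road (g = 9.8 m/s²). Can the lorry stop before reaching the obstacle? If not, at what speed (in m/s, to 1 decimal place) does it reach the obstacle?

a = μg = 0.49 × 9.8 = 4.802 m/s².
Reaction distance = 13.4000 × 0.62 = 8.308 m.
Braking distance needed to stop: v²/(2a) = 179.560 / 9.604 = 18.696 m, so total needed = 8.308 + 18.696 = 27.004 m > 16 m — it cannot stop.
Distance remaining when braking begins: 16 − 8.308 = 7.692 m.
v² = v₀² − 2a·d = 179.560 − 2 × 4.802 × 7.692 = 105.686 m²/s².
v = √105.686 = 10.280 m/s.

No — it strikes the obstacle at 10.3 m/s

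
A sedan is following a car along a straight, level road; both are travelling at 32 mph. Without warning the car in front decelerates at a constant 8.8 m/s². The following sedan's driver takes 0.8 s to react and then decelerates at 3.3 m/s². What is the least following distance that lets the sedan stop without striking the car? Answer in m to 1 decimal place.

32 mph × 0.44704 = 14.3053 m/s.
Leader travels v²/(2a_L) = 204.642 / 17.600 = 11.627 m before stopping.
Follower covers v·t_r = 14.3053 × 0.8 = 11.444 m while reacting, then v²/(2a_F) = 204.642 / 6.600 = 31.006 m while braking, for a total of 11.444 + 31.006 = 42.450 m.
Since a_F ≤ a_L and the follower starts braking later, the follower is never slower than the leader, so the closest approach is when both have stopped.
Minimum gap = 42.450 − 11.627 = 30.823 m.

Minimum gap ≈ 30.8 m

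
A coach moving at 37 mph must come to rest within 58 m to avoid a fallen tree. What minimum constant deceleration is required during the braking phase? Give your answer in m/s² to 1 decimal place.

Required deceleration ≈ 2.4 m/s²

37 mph × 0.44704 = 16.5405 m/s.
v² = 2a·d ⇒ a = v²/(2d) = 16.5405² / (2 × 58.000) = 273.588 / 116.000 = 2.3585 m/s².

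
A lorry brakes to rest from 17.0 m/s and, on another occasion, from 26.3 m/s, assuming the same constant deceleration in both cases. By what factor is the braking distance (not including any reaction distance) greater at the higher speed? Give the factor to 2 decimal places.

Factor ≈ 2.39

Braking distance d = v²/(2a), so with a fixed, d ∝ v².
Factor = (26.3/17.0)² = 1.5471² = 2.3935.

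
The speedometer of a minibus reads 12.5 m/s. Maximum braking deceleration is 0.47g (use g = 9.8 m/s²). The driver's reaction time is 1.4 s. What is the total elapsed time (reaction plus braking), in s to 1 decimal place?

Total time ≈ 4.1 s

a = 0.47 × 9.8 = 4.606 m/s².
Braking time = v/a = 12.5000 / 4.606 = 2.714 s.
Total = 1.4 + 2.714 = 4.114 s.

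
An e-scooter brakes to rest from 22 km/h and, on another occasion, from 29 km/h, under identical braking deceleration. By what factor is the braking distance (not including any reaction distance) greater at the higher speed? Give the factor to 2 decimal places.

Factor ≈ 1.74

Braking distance d = v²/(2a), so with a fixed, d ∝ v².
Factor = (29/22)² = 1.3182² = 1.7377.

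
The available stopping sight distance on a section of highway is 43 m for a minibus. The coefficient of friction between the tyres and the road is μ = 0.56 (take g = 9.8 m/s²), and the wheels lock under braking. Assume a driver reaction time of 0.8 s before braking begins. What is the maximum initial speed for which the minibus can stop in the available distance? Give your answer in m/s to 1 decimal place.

Maximum speed ≈ 17.8 m/s

a = μg = 0.56 × 9.8 = 5.488 m/s².
Stopping distance: v·t_r + v²/(2a) = 43 with t_r = 0.8 s and a = 5.488 m/s².
So v² + 8.781 v − 471.97 = 0.
Positive root: v = −a·t_r + √((a·t_r)² + 2a·d) = −4.390 + √(19.272 + 471.97) = 17.7740 m/s.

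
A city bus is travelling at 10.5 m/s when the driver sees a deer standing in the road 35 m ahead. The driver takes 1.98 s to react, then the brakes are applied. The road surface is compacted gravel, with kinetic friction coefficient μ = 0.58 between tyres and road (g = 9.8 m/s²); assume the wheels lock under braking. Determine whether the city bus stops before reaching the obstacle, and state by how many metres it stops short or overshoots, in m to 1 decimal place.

a = μg = 0.58 × 9.8 = 5.684 m/s².
Reaction distance = 10.5000 × 1.98 = 20.790 m.
Braking distance = v²/(2a) = 110.250 / 11.368 = 9.698 m.
Total stopping distance = 20.790 + 9.698 = 30.488 m, vs 35 m available — it stops with 35 − 30.488 = 4.512 m to spare.

Yes — it stops 4.5 m short of the obstacle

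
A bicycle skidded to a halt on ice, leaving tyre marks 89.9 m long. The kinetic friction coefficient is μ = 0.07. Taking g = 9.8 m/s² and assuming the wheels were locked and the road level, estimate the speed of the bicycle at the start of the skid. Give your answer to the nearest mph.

Initial speed ≈ 25 mph

Deceleration a = μg = 0.07 × 9.8 = 0.686 m/s².
v = √(2a·d) = √(2 × 0.686 × 89.9) = √123.343 = 11.1060 m/s.
= 11.1060 ÷ 0.44704 = 24.843 mph.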